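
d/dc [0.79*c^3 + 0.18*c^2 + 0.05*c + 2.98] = 2.37*c^2 + 0.36*c + 0.05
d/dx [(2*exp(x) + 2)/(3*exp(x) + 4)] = 2*exp(x)/(3*exp(x) + 4)^2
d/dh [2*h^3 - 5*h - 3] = 6*h^2 - 5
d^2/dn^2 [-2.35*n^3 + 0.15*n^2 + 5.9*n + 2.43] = 0.3 - 14.1*n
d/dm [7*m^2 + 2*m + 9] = 14*m + 2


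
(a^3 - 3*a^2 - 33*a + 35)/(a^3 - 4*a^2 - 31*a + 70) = (a - 1)/(a - 2)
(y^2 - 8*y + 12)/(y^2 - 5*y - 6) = (y - 2)/(y + 1)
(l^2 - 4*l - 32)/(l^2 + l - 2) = (l^2 - 4*l - 32)/(l^2 + l - 2)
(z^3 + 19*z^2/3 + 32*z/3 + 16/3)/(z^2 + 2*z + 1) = (3*z^2 + 16*z + 16)/(3*(z + 1))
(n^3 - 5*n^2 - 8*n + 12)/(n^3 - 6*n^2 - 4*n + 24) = (n - 1)/(n - 2)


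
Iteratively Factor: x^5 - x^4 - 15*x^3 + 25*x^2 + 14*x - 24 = (x - 2)*(x^4 + x^3 - 13*x^2 - x + 12) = (x - 2)*(x - 1)*(x^3 + 2*x^2 - 11*x - 12) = (x - 2)*(x - 1)*(x + 1)*(x^2 + x - 12) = (x - 2)*(x - 1)*(x + 1)*(x + 4)*(x - 3)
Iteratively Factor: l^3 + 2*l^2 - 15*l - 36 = (l + 3)*(l^2 - l - 12) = (l + 3)^2*(l - 4)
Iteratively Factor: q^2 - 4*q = (q)*(q - 4)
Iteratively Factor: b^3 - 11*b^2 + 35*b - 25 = (b - 5)*(b^2 - 6*b + 5) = (b - 5)^2*(b - 1)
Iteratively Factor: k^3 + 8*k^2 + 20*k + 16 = (k + 2)*(k^2 + 6*k + 8) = (k + 2)^2*(k + 4)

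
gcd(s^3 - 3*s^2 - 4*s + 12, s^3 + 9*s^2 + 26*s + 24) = s + 2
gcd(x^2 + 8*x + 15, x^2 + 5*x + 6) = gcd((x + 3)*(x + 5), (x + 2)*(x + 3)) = x + 3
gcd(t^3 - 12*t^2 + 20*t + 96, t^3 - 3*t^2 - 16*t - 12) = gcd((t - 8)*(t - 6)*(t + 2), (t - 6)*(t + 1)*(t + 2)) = t^2 - 4*t - 12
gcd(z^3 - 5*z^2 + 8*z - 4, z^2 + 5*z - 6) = z - 1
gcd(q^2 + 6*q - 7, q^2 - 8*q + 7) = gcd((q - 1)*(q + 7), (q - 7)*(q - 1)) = q - 1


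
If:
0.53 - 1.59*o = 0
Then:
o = 0.33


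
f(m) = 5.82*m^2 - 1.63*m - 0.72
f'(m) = 11.64*m - 1.63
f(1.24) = 6.21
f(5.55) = 169.50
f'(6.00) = 68.21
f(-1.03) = 7.13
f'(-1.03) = -13.62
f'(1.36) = 14.20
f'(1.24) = 12.80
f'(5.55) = 62.97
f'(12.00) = 138.05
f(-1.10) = 8.12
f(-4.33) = 115.46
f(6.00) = 199.02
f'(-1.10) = -14.43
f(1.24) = 6.21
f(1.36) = 7.83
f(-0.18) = -0.24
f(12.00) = 817.80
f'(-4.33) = -52.03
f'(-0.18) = -3.73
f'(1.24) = 12.80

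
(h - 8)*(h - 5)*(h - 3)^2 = h^4 - 19*h^3 + 127*h^2 - 357*h + 360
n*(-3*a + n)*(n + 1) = -3*a*n^2 - 3*a*n + n^3 + n^2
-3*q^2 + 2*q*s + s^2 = (-q + s)*(3*q + s)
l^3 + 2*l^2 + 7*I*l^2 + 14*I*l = l*(l + 2)*(l + 7*I)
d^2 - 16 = (d - 4)*(d + 4)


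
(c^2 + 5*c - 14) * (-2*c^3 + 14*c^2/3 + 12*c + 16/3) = -2*c^5 - 16*c^4/3 + 190*c^3/3 - 424*c/3 - 224/3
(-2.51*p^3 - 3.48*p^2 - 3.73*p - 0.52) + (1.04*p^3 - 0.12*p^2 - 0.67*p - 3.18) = -1.47*p^3 - 3.6*p^2 - 4.4*p - 3.7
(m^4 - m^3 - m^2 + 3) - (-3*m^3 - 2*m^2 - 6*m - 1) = m^4 + 2*m^3 + m^2 + 6*m + 4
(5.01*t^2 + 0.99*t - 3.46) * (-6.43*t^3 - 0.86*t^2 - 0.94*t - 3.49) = -32.2143*t^5 - 10.6743*t^4 + 16.687*t^3 - 15.4399*t^2 - 0.202700000000001*t + 12.0754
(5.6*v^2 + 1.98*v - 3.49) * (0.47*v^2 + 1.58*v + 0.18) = 2.632*v^4 + 9.7786*v^3 + 2.4961*v^2 - 5.1578*v - 0.6282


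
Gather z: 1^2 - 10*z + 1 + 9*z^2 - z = 9*z^2 - 11*z + 2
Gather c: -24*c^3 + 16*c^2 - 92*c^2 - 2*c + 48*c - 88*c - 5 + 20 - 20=-24*c^3 - 76*c^2 - 42*c - 5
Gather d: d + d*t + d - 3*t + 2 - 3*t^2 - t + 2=d*(t + 2) - 3*t^2 - 4*t + 4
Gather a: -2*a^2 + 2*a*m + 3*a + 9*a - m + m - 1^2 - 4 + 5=-2*a^2 + a*(2*m + 12)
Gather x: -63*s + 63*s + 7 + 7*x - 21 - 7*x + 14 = 0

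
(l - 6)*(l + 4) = l^2 - 2*l - 24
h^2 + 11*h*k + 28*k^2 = (h + 4*k)*(h + 7*k)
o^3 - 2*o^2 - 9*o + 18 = (o - 3)*(o - 2)*(o + 3)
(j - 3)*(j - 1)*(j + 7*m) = j^3 + 7*j^2*m - 4*j^2 - 28*j*m + 3*j + 21*m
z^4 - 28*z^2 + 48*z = z*(z - 4)*(z - 2)*(z + 6)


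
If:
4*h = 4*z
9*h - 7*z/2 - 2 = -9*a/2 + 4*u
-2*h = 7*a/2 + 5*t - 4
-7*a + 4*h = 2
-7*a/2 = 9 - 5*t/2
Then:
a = -15/14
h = -11/8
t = 21/10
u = -1611/448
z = -11/8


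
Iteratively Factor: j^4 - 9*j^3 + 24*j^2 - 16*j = (j - 1)*(j^3 - 8*j^2 + 16*j) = (j - 4)*(j - 1)*(j^2 - 4*j) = j*(j - 4)*(j - 1)*(j - 4)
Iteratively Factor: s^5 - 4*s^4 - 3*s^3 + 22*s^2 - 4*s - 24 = (s + 1)*(s^4 - 5*s^3 + 2*s^2 + 20*s - 24) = (s - 2)*(s + 1)*(s^3 - 3*s^2 - 4*s + 12) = (s - 3)*(s - 2)*(s + 1)*(s^2 - 4) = (s - 3)*(s - 2)*(s + 1)*(s + 2)*(s - 2)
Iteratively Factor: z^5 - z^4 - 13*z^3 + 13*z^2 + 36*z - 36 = (z + 2)*(z^4 - 3*z^3 - 7*z^2 + 27*z - 18) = (z - 2)*(z + 2)*(z^3 - z^2 - 9*z + 9) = (z - 2)*(z - 1)*(z + 2)*(z^2 - 9) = (z - 3)*(z - 2)*(z - 1)*(z + 2)*(z + 3)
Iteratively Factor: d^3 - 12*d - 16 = (d - 4)*(d^2 + 4*d + 4) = (d - 4)*(d + 2)*(d + 2)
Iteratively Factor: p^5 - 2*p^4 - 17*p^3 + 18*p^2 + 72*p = (p - 3)*(p^4 + p^3 - 14*p^2 - 24*p) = (p - 4)*(p - 3)*(p^3 + 5*p^2 + 6*p) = (p - 4)*(p - 3)*(p + 3)*(p^2 + 2*p) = p*(p - 4)*(p - 3)*(p + 3)*(p + 2)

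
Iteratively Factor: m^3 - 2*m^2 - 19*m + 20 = (m - 1)*(m^2 - m - 20) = (m - 1)*(m + 4)*(m - 5)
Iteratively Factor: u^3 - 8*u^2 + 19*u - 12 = (u - 3)*(u^2 - 5*u + 4) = (u - 3)*(u - 1)*(u - 4)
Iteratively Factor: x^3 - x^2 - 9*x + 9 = (x + 3)*(x^2 - 4*x + 3) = (x - 1)*(x + 3)*(x - 3)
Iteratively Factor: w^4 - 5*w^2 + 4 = (w + 1)*(w^3 - w^2 - 4*w + 4) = (w - 1)*(w + 1)*(w^2 - 4) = (w - 2)*(w - 1)*(w + 1)*(w + 2)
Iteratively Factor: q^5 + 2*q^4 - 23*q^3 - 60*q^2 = (q - 5)*(q^4 + 7*q^3 + 12*q^2) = (q - 5)*(q + 3)*(q^3 + 4*q^2) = (q - 5)*(q + 3)*(q + 4)*(q^2) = q*(q - 5)*(q + 3)*(q + 4)*(q)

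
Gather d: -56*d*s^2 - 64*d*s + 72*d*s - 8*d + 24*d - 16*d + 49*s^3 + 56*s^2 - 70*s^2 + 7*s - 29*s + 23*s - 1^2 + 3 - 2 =d*(-56*s^2 + 8*s) + 49*s^3 - 14*s^2 + s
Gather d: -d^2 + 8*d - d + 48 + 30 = -d^2 + 7*d + 78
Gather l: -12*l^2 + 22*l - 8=-12*l^2 + 22*l - 8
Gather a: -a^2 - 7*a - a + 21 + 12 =-a^2 - 8*a + 33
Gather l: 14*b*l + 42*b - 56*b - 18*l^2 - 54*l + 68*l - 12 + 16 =-14*b - 18*l^2 + l*(14*b + 14) + 4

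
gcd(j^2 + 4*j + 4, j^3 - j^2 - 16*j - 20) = j^2 + 4*j + 4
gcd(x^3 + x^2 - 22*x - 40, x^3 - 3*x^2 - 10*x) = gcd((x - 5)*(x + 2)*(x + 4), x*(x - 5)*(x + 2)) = x^2 - 3*x - 10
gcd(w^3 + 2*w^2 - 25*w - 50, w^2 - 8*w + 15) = w - 5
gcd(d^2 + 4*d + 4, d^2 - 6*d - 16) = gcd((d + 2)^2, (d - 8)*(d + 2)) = d + 2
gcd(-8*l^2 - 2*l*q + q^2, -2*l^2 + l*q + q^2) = 2*l + q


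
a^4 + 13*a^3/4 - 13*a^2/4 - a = a*(a - 1)*(a + 1/4)*(a + 4)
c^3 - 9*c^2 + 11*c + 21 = (c - 7)*(c - 3)*(c + 1)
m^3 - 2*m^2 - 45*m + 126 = (m - 6)*(m - 3)*(m + 7)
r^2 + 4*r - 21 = (r - 3)*(r + 7)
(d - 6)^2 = d^2 - 12*d + 36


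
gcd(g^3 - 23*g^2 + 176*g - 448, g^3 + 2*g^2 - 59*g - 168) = g - 8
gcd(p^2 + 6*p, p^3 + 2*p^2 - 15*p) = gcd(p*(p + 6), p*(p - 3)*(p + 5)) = p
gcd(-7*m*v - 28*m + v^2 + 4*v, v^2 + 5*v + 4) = v + 4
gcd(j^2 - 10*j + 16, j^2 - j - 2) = j - 2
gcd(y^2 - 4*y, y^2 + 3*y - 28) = y - 4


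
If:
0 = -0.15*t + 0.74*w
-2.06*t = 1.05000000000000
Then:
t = -0.51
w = -0.10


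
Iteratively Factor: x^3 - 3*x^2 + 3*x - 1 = (x - 1)*(x^2 - 2*x + 1) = (x - 1)^2*(x - 1)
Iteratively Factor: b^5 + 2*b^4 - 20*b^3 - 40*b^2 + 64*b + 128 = (b + 4)*(b^4 - 2*b^3 - 12*b^2 + 8*b + 32) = (b - 4)*(b + 4)*(b^3 + 2*b^2 - 4*b - 8) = (b - 4)*(b - 2)*(b + 4)*(b^2 + 4*b + 4) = (b - 4)*(b - 2)*(b + 2)*(b + 4)*(b + 2)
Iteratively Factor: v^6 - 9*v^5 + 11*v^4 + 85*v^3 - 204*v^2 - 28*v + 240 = (v - 4)*(v^5 - 5*v^4 - 9*v^3 + 49*v^2 - 8*v - 60) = (v - 4)*(v + 3)*(v^4 - 8*v^3 + 15*v^2 + 4*v - 20) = (v - 5)*(v - 4)*(v + 3)*(v^3 - 3*v^2 + 4) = (v - 5)*(v - 4)*(v - 2)*(v + 3)*(v^2 - v - 2) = (v - 5)*(v - 4)*(v - 2)*(v + 1)*(v + 3)*(v - 2)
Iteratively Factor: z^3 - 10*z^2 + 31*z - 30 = (z - 2)*(z^2 - 8*z + 15) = (z - 3)*(z - 2)*(z - 5)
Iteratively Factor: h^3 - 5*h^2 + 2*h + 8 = (h - 2)*(h^2 - 3*h - 4) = (h - 2)*(h + 1)*(h - 4)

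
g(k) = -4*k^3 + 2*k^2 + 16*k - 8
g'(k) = -12*k^2 + 4*k + 16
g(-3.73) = 167.73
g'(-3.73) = -165.87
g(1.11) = 6.75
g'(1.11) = 5.65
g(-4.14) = 243.87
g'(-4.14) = -206.24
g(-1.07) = -17.93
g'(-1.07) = -2.02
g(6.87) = -1100.66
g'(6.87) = -522.88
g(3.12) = -60.10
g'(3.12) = -88.33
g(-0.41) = -13.95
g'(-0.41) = 12.34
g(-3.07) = 77.47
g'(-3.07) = -109.38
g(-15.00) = 13702.00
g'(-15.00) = -2744.00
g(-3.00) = 70.00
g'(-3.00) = -104.00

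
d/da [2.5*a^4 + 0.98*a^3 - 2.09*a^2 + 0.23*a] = 10.0*a^3 + 2.94*a^2 - 4.18*a + 0.23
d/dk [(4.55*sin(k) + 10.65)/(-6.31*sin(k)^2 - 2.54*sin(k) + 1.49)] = (28.7105*sin(k)^2 + 134.403*sin(k) + 33.8305)*cos(k)/(39.8161*sin(k)^4 + 32.0548*sin(k)^3 - 12.3522*sin(k)^2 - 7.5692*sin(k) + 2.2201)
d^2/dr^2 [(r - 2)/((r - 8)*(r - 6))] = 2*(r^3 - 6*r^2 - 60*r + 376)/(r^6 - 42*r^5 + 732*r^4 - 6776*r^3 + 35136*r^2 - 96768*r + 110592)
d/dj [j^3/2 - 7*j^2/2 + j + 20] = 3*j^2/2 - 7*j + 1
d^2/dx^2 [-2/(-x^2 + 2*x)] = 4*(-x*(x - 2) + 4*(x - 1)^2)/(x^3*(x - 2)^3)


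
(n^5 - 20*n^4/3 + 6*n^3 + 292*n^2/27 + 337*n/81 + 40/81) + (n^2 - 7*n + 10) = n^5 - 20*n^4/3 + 6*n^3 + 319*n^2/27 - 230*n/81 + 850/81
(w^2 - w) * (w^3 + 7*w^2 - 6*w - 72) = w^5 + 6*w^4 - 13*w^3 - 66*w^2 + 72*w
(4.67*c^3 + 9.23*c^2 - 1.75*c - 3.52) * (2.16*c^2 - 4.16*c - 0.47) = 10.0872*c^5 + 0.509600000000002*c^4 - 44.3717*c^3 - 4.6613*c^2 + 15.4657*c + 1.6544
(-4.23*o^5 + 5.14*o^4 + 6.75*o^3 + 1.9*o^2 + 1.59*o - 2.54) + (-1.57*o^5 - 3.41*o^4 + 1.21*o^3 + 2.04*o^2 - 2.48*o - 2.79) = -5.8*o^5 + 1.73*o^4 + 7.96*o^3 + 3.94*o^2 - 0.89*o - 5.33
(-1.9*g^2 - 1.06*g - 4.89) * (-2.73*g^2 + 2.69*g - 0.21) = 5.187*g^4 - 2.2172*g^3 + 10.8973*g^2 - 12.9315*g + 1.0269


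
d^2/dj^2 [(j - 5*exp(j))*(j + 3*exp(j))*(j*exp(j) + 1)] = j^3*exp(j) - 8*j^2*exp(2*j) + 6*j^2*exp(j) - 135*j*exp(3*j) - 16*j*exp(2*j) + 4*j*exp(j) - 90*exp(3*j) - 64*exp(2*j) - 4*exp(j) + 2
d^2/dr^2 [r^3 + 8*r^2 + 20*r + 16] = 6*r + 16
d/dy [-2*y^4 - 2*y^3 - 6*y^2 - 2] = 2*y*(-4*y^2 - 3*y - 6)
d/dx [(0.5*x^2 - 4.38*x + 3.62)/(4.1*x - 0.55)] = (2.05*x^2 - 0.550000000000001*x - 12.433)/(16.81*x^2 - 4.51*x + 0.3025)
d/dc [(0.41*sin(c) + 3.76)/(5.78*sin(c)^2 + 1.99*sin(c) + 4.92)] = (-43.4656*sin(c) + 1.1849*cos(2*c) - 6.6501)*cos(c)/(5.78*sin(c)^2 + 1.99*sin(c) + 4.92)^2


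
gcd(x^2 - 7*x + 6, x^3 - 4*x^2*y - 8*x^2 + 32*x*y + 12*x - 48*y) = x - 6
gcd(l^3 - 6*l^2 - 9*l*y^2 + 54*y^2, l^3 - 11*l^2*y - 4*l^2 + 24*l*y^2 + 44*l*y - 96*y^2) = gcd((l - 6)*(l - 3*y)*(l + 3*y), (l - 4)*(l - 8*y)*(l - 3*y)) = -l + 3*y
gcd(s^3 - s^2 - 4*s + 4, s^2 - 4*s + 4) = s - 2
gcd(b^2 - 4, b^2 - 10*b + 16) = b - 2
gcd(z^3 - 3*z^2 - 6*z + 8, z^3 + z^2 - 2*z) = z^2 + z - 2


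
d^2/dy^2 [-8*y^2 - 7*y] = -16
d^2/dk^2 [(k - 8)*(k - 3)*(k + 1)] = 6*k - 20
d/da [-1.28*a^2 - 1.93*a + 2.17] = -2.56*a - 1.93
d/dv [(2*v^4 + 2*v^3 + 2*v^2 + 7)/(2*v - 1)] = 2*(6*v^4 - v^2 - 2*v - 7)/(4*v^2 - 4*v + 1)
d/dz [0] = 0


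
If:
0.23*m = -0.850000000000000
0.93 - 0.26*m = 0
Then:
No Solution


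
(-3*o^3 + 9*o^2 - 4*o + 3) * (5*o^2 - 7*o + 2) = -15*o^5 + 66*o^4 - 89*o^3 + 61*o^2 - 29*o + 6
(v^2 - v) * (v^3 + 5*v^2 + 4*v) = v^5 + 4*v^4 - v^3 - 4*v^2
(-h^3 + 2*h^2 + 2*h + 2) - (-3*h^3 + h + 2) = 2*h^3 + 2*h^2 + h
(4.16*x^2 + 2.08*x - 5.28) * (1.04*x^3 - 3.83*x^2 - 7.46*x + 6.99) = 4.3264*x^5 - 13.7696*x^4 - 44.4912*x^3 + 33.784*x^2 + 53.928*x - 36.9072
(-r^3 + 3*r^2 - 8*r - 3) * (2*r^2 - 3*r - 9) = -2*r^5 + 9*r^4 - 16*r^3 - 9*r^2 + 81*r + 27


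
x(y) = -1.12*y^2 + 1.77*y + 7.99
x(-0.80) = 5.86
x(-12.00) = -174.53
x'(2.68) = -4.23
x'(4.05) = -7.30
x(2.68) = 4.69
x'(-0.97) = 3.94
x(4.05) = -3.21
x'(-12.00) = 28.65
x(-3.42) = -11.16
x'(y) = 1.77 - 2.24*y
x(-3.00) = -7.40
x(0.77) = 8.69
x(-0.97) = 5.22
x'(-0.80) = 3.56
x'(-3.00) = 8.49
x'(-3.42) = 9.43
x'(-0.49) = 2.87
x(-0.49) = 6.85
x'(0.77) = 0.05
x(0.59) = 8.64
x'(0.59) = 0.45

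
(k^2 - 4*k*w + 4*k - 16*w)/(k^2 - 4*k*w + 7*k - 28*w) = (k + 4)/(k + 7)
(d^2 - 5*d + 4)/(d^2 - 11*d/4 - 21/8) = 8*(-d^2 + 5*d - 4)/(-8*d^2 + 22*d + 21)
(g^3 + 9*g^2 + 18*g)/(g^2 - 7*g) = (g^2 + 9*g + 18)/(g - 7)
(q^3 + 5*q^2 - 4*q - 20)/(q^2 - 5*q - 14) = (q^2 + 3*q - 10)/(q - 7)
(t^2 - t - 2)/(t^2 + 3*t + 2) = (t - 2)/(t + 2)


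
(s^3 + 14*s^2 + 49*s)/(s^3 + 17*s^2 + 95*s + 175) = s*(s + 7)/(s^2 + 10*s + 25)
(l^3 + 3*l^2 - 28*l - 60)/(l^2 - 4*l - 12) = (l^2 + l - 30)/(l - 6)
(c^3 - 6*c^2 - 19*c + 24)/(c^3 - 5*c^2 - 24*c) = (c - 1)/c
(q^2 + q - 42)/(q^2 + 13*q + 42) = (q - 6)/(q + 6)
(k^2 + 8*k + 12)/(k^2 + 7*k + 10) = (k + 6)/(k + 5)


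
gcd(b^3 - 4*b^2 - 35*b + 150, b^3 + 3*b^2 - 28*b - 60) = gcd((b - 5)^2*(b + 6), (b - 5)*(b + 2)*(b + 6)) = b^2 + b - 30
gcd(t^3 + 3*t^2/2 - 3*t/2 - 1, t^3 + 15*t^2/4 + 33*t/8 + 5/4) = t^2 + 5*t/2 + 1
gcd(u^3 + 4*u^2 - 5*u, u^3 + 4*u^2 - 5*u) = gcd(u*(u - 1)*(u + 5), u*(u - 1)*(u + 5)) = u^3 + 4*u^2 - 5*u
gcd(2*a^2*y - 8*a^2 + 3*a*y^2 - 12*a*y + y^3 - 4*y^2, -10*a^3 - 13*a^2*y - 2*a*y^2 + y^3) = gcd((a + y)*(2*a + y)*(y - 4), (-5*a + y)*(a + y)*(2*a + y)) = 2*a^2 + 3*a*y + y^2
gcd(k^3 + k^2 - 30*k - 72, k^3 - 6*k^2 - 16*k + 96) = k^2 - 2*k - 24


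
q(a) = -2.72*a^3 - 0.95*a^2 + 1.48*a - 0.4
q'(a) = -8.16*a^2 - 1.9*a + 1.48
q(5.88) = -577.51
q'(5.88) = -291.82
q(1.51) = -9.70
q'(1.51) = -19.99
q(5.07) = -371.80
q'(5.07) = -217.90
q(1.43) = -8.18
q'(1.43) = -17.92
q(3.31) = -104.55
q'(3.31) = -94.21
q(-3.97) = 148.94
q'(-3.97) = -119.59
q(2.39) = -39.42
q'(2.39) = -49.67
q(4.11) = -199.20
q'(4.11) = -144.17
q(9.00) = -2046.91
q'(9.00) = -676.58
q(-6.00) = 544.04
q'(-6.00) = -280.88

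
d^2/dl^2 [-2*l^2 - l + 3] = -4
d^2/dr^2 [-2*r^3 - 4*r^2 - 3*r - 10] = -12*r - 8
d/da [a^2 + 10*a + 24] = 2*a + 10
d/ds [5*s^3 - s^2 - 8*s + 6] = 15*s^2 - 2*s - 8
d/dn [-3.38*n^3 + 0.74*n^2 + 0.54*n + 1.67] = -10.14*n^2 + 1.48*n + 0.54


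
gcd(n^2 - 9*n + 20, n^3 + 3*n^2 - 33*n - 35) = n - 5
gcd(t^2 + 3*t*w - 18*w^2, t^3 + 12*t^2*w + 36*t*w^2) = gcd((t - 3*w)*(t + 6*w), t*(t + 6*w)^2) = t + 6*w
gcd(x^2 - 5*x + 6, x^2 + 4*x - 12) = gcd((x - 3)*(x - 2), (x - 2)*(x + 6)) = x - 2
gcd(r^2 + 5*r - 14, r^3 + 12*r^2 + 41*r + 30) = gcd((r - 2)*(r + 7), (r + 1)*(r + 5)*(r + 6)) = 1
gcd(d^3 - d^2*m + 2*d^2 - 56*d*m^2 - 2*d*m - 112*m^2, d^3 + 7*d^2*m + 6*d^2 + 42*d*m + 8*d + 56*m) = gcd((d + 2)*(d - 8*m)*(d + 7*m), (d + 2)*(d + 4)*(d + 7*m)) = d^2 + 7*d*m + 2*d + 14*m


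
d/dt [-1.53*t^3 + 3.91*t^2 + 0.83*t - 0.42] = -4.59*t^2 + 7.82*t + 0.83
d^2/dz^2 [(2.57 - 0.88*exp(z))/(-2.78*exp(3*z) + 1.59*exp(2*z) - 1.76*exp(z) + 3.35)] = (27.203968*exp(6*z) - 190.42722*exp(5*z) + 109.961126*exp(4*z) + 57.8654520000001*exp(3*z) - 221.957946*exp(2*z) + 51.984068*exp(z) - 5.27692)*exp(z)/(21.484952*exp(9*z) - 36.864468*exp(8*z) + 61.890306*exp(7*z) - 128.367411*exp(6*z) + 128.028372*exp(5*z) - 138.528237*exp(4*z) + 155.295266*exp(3*z) - 84.662205*exp(2*z) + 59.2548*exp(z) - 37.595375)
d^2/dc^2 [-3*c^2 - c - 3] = -6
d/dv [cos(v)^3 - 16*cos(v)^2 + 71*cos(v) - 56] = (-3*cos(v)^2 + 32*cos(v) - 71)*sin(v)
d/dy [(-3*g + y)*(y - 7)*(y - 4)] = -6*g*y + 33*g + 3*y^2 - 22*y + 28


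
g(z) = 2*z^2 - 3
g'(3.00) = 12.00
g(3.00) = 15.00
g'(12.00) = 48.00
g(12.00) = 285.00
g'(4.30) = 17.20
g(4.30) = 33.98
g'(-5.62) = -22.48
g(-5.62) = 60.17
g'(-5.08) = -20.32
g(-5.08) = 48.61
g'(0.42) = 1.68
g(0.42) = -2.65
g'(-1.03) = -4.12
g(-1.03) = -0.88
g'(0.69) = 2.76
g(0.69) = -2.05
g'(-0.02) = -0.08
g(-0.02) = -3.00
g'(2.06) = 8.24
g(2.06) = 5.49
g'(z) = 4*z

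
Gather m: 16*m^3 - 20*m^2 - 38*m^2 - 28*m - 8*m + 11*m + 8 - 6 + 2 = 16*m^3 - 58*m^2 - 25*m + 4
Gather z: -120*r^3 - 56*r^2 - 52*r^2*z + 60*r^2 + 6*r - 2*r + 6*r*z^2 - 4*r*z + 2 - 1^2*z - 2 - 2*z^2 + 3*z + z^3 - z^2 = -120*r^3 + 4*r^2 + 4*r + z^3 + z^2*(6*r - 3) + z*(-52*r^2 - 4*r + 2)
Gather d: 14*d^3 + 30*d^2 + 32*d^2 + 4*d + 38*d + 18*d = 14*d^3 + 62*d^2 + 60*d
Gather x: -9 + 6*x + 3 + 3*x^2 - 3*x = 3*x^2 + 3*x - 6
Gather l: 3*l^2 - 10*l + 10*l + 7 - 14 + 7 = 3*l^2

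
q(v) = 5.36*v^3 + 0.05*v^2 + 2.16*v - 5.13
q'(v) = 16.08*v^2 + 0.1*v + 2.16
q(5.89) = 1104.57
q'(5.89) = 560.60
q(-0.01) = -5.15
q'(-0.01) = 2.16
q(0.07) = -4.98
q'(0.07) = 2.25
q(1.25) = 8.12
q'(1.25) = 27.41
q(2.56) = 90.65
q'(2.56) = 107.80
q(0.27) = -4.44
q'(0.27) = 3.36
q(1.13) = 5.11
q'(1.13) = 22.81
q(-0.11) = -5.37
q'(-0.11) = 2.34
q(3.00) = 146.52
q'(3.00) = 147.18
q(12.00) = 9290.07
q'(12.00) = 2318.88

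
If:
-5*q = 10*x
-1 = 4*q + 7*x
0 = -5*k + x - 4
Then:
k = -3/5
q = -2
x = 1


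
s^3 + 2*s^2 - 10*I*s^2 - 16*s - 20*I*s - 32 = (s + 2)*(s - 8*I)*(s - 2*I)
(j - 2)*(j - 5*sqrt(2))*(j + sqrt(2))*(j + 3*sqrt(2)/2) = j^4 - 5*sqrt(2)*j^3/2 - 2*j^3 - 22*j^2 + 5*sqrt(2)*j^2 - 15*sqrt(2)*j + 44*j + 30*sqrt(2)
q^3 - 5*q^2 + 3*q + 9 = (q - 3)^2*(q + 1)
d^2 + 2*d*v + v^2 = (d + v)^2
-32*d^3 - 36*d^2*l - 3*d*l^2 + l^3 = (-8*d + l)*(d + l)*(4*d + l)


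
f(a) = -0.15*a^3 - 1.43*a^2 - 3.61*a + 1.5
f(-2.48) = 3.95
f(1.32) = -6.10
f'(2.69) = -14.56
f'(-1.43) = -0.44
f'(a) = -0.45*a^2 - 2.86*a - 3.61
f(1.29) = -5.86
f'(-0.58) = -2.10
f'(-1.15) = -0.92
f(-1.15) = 3.99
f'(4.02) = -22.38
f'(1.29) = -8.05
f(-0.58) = 3.14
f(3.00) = -26.25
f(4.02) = -45.87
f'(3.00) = -16.24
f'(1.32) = -8.17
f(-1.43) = 4.18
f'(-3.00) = 0.92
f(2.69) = -21.48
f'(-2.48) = 0.72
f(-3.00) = 3.51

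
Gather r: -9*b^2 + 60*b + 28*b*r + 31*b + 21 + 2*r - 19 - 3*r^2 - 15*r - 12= -9*b^2 + 91*b - 3*r^2 + r*(28*b - 13) - 10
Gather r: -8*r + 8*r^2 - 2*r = 8*r^2 - 10*r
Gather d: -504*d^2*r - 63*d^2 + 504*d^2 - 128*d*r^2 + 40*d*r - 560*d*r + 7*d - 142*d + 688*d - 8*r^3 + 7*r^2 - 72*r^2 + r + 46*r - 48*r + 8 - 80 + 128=d^2*(441 - 504*r) + d*(-128*r^2 - 520*r + 553) - 8*r^3 - 65*r^2 - r + 56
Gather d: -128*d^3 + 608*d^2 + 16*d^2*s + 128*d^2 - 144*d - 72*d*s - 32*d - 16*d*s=-128*d^3 + d^2*(16*s + 736) + d*(-88*s - 176)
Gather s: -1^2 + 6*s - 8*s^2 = -8*s^2 + 6*s - 1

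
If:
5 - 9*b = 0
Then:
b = 5/9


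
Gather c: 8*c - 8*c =0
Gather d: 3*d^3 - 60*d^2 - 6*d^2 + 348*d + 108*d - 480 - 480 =3*d^3 - 66*d^2 + 456*d - 960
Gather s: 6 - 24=-18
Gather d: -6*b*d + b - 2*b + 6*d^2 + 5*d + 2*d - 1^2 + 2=-b + 6*d^2 + d*(7 - 6*b) + 1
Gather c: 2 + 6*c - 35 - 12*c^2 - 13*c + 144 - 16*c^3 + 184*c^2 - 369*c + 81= -16*c^3 + 172*c^2 - 376*c + 192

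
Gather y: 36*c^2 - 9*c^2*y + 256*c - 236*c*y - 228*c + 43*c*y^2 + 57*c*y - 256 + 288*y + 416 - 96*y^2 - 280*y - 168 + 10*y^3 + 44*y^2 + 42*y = 36*c^2 + 28*c + 10*y^3 + y^2*(43*c - 52) + y*(-9*c^2 - 179*c + 50) - 8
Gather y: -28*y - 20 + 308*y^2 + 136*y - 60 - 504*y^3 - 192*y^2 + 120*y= -504*y^3 + 116*y^2 + 228*y - 80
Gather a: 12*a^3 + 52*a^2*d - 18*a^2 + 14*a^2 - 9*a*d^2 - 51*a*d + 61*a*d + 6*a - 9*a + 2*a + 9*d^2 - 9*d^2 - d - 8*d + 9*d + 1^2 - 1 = 12*a^3 + a^2*(52*d - 4) + a*(-9*d^2 + 10*d - 1)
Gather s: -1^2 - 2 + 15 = 12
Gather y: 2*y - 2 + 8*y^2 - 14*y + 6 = 8*y^2 - 12*y + 4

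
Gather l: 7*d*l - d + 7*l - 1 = -d + l*(7*d + 7) - 1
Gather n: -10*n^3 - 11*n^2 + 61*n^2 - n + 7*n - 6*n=-10*n^3 + 50*n^2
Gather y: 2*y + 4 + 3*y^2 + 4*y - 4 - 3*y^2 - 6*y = 0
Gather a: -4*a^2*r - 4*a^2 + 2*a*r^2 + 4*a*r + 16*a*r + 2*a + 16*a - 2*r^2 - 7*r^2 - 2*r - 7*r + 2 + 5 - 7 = a^2*(-4*r - 4) + a*(2*r^2 + 20*r + 18) - 9*r^2 - 9*r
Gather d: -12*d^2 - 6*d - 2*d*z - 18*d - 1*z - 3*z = -12*d^2 + d*(-2*z - 24) - 4*z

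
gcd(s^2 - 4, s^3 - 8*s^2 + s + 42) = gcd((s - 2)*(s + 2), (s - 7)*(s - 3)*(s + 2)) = s + 2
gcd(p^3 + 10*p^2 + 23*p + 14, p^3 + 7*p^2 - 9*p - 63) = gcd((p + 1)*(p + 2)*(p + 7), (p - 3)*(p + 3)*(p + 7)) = p + 7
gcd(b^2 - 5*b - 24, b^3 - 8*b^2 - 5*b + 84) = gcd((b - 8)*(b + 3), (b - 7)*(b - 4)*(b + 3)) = b + 3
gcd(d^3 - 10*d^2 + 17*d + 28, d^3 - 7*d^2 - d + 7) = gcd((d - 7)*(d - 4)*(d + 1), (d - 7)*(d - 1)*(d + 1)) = d^2 - 6*d - 7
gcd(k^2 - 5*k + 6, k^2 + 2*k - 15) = k - 3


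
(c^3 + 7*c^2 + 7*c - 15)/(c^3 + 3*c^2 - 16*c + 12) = (c^2 + 8*c + 15)/(c^2 + 4*c - 12)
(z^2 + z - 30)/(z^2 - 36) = (z - 5)/(z - 6)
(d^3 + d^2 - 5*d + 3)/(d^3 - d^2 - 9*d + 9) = (d - 1)/(d - 3)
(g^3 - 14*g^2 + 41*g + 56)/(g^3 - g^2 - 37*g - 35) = (g - 8)/(g + 5)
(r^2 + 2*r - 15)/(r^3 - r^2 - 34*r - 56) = (-r^2 - 2*r + 15)/(-r^3 + r^2 + 34*r + 56)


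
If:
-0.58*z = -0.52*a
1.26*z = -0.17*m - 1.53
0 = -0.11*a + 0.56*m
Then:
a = -1.32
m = -0.26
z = -1.18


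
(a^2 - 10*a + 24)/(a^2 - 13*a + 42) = (a - 4)/(a - 7)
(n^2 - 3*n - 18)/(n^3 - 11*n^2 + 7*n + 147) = (n - 6)/(n^2 - 14*n + 49)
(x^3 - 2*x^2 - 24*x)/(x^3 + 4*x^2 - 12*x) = (x^2 - 2*x - 24)/(x^2 + 4*x - 12)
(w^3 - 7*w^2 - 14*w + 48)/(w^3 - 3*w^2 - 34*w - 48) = (w - 2)/(w + 2)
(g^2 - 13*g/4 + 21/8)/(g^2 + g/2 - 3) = (g - 7/4)/(g + 2)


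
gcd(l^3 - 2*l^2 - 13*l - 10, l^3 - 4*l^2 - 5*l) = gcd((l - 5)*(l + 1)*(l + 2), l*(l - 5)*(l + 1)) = l^2 - 4*l - 5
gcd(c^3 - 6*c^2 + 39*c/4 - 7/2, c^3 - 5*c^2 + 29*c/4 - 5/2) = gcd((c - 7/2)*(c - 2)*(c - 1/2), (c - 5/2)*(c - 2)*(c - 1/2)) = c^2 - 5*c/2 + 1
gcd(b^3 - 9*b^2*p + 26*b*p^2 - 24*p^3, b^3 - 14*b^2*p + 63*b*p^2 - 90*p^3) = -b + 3*p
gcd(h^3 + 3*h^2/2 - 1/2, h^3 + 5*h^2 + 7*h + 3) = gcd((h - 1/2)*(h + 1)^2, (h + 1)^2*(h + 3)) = h^2 + 2*h + 1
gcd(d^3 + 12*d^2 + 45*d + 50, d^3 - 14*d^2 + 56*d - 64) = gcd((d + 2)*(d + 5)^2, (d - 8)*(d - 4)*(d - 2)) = 1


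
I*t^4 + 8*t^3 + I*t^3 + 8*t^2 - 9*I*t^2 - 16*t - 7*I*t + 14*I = (t + 2)*(t - 7*I)*(t - I)*(I*t - I)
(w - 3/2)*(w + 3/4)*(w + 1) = w^3 + w^2/4 - 15*w/8 - 9/8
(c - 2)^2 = c^2 - 4*c + 4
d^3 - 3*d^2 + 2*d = d*(d - 2)*(d - 1)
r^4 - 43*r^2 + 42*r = r*(r - 6)*(r - 1)*(r + 7)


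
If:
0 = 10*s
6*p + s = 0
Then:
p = 0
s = 0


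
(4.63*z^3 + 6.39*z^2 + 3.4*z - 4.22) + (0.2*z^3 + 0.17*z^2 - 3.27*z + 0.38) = 4.83*z^3 + 6.56*z^2 + 0.13*z - 3.84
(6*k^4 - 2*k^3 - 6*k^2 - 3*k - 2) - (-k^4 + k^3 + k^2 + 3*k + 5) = 7*k^4 - 3*k^3 - 7*k^2 - 6*k - 7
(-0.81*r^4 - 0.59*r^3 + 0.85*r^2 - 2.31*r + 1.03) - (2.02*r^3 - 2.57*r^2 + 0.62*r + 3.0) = -0.81*r^4 - 2.61*r^3 + 3.42*r^2 - 2.93*r - 1.97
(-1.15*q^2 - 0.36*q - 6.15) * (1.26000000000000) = -1.449*q^2 - 0.4536*q - 7.749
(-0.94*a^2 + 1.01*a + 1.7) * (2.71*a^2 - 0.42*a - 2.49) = -2.5474*a^4 + 3.1319*a^3 + 6.5234*a^2 - 3.2289*a - 4.233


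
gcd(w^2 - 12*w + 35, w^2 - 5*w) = w - 5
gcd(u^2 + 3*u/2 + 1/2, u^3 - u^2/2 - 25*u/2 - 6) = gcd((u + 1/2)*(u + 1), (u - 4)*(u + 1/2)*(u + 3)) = u + 1/2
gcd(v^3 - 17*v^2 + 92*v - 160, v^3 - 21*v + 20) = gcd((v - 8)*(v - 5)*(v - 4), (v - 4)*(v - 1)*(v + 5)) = v - 4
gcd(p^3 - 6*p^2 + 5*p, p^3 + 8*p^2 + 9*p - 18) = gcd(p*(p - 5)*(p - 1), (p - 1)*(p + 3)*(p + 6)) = p - 1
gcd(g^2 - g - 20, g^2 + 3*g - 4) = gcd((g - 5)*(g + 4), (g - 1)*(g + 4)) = g + 4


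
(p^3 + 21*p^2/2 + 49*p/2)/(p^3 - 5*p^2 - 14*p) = (2*p^2 + 21*p + 49)/(2*(p^2 - 5*p - 14))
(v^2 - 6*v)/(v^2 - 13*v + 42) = v/(v - 7)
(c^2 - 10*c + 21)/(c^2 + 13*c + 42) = (c^2 - 10*c + 21)/(c^2 + 13*c + 42)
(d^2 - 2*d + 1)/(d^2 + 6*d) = (d^2 - 2*d + 1)/(d*(d + 6))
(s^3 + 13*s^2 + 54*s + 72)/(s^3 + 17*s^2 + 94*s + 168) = (s + 3)/(s + 7)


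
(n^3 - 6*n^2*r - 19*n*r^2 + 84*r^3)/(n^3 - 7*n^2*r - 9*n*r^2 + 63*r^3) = (n + 4*r)/(n + 3*r)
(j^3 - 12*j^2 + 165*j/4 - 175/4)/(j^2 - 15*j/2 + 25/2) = (2*j^2 - 19*j + 35)/(2*(j - 5))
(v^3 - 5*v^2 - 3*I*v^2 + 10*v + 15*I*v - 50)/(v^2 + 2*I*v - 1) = (v^3 + v^2*(-5 - 3*I) + v*(10 + 15*I) - 50)/(v^2 + 2*I*v - 1)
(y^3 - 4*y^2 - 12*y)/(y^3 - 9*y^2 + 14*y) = (y^2 - 4*y - 12)/(y^2 - 9*y + 14)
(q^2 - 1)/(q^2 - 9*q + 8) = (q + 1)/(q - 8)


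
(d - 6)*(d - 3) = d^2 - 9*d + 18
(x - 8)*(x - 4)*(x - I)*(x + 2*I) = x^4 - 12*x^3 + I*x^3 + 34*x^2 - 12*I*x^2 - 24*x + 32*I*x + 64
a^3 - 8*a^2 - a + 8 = (a - 8)*(a - 1)*(a + 1)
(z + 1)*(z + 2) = z^2 + 3*z + 2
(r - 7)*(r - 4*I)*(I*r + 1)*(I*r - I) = -r^4 + 8*r^3 + 5*I*r^3 - 3*r^2 - 40*I*r^2 - 32*r + 35*I*r + 28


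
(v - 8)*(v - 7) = v^2 - 15*v + 56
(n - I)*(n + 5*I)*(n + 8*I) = n^3 + 12*I*n^2 - 27*n + 40*I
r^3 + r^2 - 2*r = r*(r - 1)*(r + 2)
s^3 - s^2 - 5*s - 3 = (s - 3)*(s + 1)^2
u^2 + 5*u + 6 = (u + 2)*(u + 3)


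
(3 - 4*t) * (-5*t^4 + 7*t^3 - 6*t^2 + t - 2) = 20*t^5 - 43*t^4 + 45*t^3 - 22*t^2 + 11*t - 6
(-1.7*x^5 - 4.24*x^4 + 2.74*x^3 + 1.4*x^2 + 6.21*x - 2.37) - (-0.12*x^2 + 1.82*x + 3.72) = -1.7*x^5 - 4.24*x^4 + 2.74*x^3 + 1.52*x^2 + 4.39*x - 6.09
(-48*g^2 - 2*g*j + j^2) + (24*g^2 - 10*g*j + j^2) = -24*g^2 - 12*g*j + 2*j^2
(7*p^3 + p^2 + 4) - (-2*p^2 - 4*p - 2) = 7*p^3 + 3*p^2 + 4*p + 6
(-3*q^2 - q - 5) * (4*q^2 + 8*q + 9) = -12*q^4 - 28*q^3 - 55*q^2 - 49*q - 45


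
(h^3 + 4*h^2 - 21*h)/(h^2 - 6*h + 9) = h*(h + 7)/(h - 3)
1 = 1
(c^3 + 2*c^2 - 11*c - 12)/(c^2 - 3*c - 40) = (-c^3 - 2*c^2 + 11*c + 12)/(-c^2 + 3*c + 40)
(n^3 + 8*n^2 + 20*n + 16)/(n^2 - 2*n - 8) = (n^2 + 6*n + 8)/(n - 4)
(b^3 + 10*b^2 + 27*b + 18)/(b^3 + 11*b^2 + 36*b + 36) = (b + 1)/(b + 2)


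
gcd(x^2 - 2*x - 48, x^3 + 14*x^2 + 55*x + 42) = x + 6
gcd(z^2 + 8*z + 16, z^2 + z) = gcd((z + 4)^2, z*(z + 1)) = 1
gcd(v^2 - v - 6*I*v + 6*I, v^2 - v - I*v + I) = v - 1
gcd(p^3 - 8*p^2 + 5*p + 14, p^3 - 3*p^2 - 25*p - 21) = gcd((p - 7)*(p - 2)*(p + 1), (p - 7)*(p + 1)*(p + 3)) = p^2 - 6*p - 7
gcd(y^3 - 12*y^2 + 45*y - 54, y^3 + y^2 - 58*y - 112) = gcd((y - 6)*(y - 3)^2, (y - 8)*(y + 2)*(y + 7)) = 1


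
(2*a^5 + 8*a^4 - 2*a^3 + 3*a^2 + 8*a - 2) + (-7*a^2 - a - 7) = 2*a^5 + 8*a^4 - 2*a^3 - 4*a^2 + 7*a - 9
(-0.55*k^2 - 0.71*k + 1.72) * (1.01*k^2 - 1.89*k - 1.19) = -0.5555*k^4 + 0.3224*k^3 + 3.7336*k^2 - 2.4059*k - 2.0468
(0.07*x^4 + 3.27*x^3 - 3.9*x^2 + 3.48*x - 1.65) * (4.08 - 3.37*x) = -0.2359*x^5 - 10.7343*x^4 + 26.4846*x^3 - 27.6396*x^2 + 19.7589*x - 6.732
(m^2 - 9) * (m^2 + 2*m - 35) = m^4 + 2*m^3 - 44*m^2 - 18*m + 315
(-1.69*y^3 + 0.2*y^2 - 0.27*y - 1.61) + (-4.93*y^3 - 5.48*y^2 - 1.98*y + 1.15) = -6.62*y^3 - 5.28*y^2 - 2.25*y - 0.46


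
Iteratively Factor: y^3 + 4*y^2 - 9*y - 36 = (y + 3)*(y^2 + y - 12) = (y - 3)*(y + 3)*(y + 4)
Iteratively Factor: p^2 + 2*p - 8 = (p - 2)*(p + 4)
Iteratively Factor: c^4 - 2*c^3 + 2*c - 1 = (c - 1)*(c^3 - c^2 - c + 1) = (c - 1)^2*(c^2 - 1) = (c - 1)^3*(c + 1)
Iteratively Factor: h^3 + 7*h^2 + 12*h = (h + 3)*(h^2 + 4*h) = h*(h + 3)*(h + 4)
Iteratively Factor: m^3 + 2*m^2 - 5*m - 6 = (m + 1)*(m^2 + m - 6) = (m - 2)*(m + 1)*(m + 3)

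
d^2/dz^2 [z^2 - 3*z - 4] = 2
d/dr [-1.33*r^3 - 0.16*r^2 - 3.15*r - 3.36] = -3.99*r^2 - 0.32*r - 3.15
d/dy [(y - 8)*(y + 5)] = 2*y - 3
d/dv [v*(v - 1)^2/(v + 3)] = (v - 1)*(-v*(v - 1) + (v + 3)*(3*v - 1))/(v + 3)^2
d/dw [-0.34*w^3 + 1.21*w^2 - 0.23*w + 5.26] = -1.02*w^2 + 2.42*w - 0.23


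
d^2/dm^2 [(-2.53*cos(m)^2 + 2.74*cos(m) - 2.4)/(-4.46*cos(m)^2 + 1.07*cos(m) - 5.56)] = (0.0376499504588612*cos(m)^5 + 0.0622672422773769*cos(m)^4 - 0.366493429742892*cos(m)^3 - 0.134189803168255*cos(m)^2 + 0.363264458461135*cos(m) + 0.00912934132735466)/(0.0787232353176587*cos(m)^6 - 0.0566595482891669*cos(m)^5 + 0.308011049723757*cos(m)^4 - 0.142354803112351*cos(m)^3 + 0.383977900552486*cos(m)^2 - 0.0880547875481103*cos(m) + 0.152518572824764)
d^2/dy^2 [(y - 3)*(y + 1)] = 2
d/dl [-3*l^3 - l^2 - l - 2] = -9*l^2 - 2*l - 1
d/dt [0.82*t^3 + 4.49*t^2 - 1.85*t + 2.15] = 2.46*t^2 + 8.98*t - 1.85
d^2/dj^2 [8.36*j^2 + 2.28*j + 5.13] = 16.7200000000000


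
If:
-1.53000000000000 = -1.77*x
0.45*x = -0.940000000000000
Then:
No Solution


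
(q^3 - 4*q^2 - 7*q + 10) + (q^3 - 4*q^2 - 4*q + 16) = 2*q^3 - 8*q^2 - 11*q + 26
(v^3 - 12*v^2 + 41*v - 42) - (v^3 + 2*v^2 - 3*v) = -14*v^2 + 44*v - 42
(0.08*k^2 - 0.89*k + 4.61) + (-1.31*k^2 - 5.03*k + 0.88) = -1.23*k^2 - 5.92*k + 5.49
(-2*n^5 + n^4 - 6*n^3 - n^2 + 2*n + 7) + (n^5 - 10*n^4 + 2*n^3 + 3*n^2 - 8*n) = -n^5 - 9*n^4 - 4*n^3 + 2*n^2 - 6*n + 7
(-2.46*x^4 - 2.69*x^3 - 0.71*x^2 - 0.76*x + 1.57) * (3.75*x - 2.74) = -9.225*x^5 - 3.3471*x^4 + 4.7081*x^3 - 0.9046*x^2 + 7.9699*x - 4.3018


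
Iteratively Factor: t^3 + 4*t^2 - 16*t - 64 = (t + 4)*(t^2 - 16) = (t + 4)^2*(t - 4)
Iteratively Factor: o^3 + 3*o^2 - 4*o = (o - 1)*(o^2 + 4*o) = (o - 1)*(o + 4)*(o)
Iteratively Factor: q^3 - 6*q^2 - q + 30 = (q + 2)*(q^2 - 8*q + 15) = (q - 3)*(q + 2)*(q - 5)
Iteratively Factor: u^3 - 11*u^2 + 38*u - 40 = (u - 2)*(u^2 - 9*u + 20) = (u - 4)*(u - 2)*(u - 5)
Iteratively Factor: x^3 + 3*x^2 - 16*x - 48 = (x + 4)*(x^2 - x - 12) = (x + 3)*(x + 4)*(x - 4)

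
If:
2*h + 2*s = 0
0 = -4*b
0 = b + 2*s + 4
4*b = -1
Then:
No Solution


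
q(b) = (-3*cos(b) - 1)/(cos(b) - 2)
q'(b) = (-3*cos(b) - 1)*sin(b)/(cos(b) - 2)^2 + 3*sin(b)/(cos(b) - 2)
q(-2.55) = -0.53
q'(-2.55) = 0.49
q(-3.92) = -0.42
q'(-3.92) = -0.67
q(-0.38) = 3.53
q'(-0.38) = 2.26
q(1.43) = 0.76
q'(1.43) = -2.00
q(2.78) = -0.62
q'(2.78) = -0.29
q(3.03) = -0.66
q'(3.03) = -0.09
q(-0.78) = 2.43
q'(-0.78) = 2.96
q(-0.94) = 1.96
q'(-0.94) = 2.84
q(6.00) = 3.73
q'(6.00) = 1.81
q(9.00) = -0.60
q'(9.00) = -0.34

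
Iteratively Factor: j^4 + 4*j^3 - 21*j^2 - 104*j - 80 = (j + 1)*(j^3 + 3*j^2 - 24*j - 80) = (j - 5)*(j + 1)*(j^2 + 8*j + 16) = (j - 5)*(j + 1)*(j + 4)*(j + 4)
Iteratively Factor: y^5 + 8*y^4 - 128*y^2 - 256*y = (y)*(y^4 + 8*y^3 - 128*y - 256) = y*(y - 4)*(y^3 + 12*y^2 + 48*y + 64) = y*(y - 4)*(y + 4)*(y^2 + 8*y + 16) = y*(y - 4)*(y + 4)^2*(y + 4)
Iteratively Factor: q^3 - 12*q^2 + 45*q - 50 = (q - 2)*(q^2 - 10*q + 25) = (q - 5)*(q - 2)*(q - 5)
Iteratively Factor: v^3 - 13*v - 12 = (v - 4)*(v^2 + 4*v + 3) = (v - 4)*(v + 1)*(v + 3)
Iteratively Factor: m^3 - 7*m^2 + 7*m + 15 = (m - 3)*(m^2 - 4*m - 5) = (m - 5)*(m - 3)*(m + 1)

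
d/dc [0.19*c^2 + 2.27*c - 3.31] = 0.38*c + 2.27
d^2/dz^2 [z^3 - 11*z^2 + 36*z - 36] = 6*z - 22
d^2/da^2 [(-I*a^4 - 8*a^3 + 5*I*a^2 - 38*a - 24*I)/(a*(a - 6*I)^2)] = 2*(17*I*a^3 + 12*a^2 - 72*I*a - 144)/(a^3*(a^3 - 18*I*a^2 - 108*a + 216*I))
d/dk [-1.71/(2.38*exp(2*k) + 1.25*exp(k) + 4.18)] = (8.1396*exp(k) + 2.1375)*exp(k)/(2.38*exp(2*k) + 1.25*exp(k) + 4.18)^2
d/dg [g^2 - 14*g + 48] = 2*g - 14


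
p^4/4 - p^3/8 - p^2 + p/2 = p*(p/4 + 1/2)*(p - 2)*(p - 1/2)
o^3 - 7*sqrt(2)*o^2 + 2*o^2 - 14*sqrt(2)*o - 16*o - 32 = (o + 2)*(o - 8*sqrt(2))*(o + sqrt(2))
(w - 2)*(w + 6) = w^2 + 4*w - 12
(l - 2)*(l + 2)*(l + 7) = l^3 + 7*l^2 - 4*l - 28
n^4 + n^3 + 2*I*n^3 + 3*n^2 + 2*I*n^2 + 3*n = n*(n + 1)*(n - I)*(n + 3*I)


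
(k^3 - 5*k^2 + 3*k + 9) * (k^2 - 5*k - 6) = k^5 - 10*k^4 + 22*k^3 + 24*k^2 - 63*k - 54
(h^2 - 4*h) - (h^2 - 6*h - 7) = 2*h + 7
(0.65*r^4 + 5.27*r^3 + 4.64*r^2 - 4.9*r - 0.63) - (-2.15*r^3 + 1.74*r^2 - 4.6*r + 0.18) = 0.65*r^4 + 7.42*r^3 + 2.9*r^2 - 0.300000000000001*r - 0.81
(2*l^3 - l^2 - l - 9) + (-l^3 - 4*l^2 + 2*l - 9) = l^3 - 5*l^2 + l - 18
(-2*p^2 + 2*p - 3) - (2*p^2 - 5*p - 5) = -4*p^2 + 7*p + 2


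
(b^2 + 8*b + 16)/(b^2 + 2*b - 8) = (b + 4)/(b - 2)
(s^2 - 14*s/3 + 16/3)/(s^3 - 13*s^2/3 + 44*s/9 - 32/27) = 9*(s - 2)/(9*s^2 - 15*s + 4)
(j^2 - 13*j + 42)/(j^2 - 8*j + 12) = (j - 7)/(j - 2)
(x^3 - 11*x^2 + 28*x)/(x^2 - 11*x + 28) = x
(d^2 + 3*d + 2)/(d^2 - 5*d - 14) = (d + 1)/(d - 7)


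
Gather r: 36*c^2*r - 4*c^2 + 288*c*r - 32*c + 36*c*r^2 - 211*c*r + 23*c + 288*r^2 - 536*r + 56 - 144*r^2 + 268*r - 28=-4*c^2 - 9*c + r^2*(36*c + 144) + r*(36*c^2 + 77*c - 268) + 28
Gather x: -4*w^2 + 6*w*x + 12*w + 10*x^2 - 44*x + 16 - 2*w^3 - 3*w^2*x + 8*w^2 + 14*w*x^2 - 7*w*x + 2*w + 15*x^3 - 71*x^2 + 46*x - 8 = -2*w^3 + 4*w^2 + 14*w + 15*x^3 + x^2*(14*w - 61) + x*(-3*w^2 - w + 2) + 8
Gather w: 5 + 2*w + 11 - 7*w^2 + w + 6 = -7*w^2 + 3*w + 22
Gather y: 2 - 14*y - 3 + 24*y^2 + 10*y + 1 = 24*y^2 - 4*y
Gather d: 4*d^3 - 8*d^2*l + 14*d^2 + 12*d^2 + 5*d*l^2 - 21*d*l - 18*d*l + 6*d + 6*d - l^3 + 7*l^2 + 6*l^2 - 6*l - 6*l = 4*d^3 + d^2*(26 - 8*l) + d*(5*l^2 - 39*l + 12) - l^3 + 13*l^2 - 12*l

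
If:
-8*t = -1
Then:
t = 1/8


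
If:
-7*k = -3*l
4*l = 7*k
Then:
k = 0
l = 0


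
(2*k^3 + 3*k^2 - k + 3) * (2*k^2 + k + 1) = 4*k^5 + 8*k^4 + 3*k^3 + 8*k^2 + 2*k + 3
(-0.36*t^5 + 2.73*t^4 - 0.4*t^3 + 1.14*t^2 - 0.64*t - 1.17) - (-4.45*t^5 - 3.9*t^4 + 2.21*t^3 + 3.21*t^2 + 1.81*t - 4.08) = 4.09*t^5 + 6.63*t^4 - 2.61*t^3 - 2.07*t^2 - 2.45*t + 2.91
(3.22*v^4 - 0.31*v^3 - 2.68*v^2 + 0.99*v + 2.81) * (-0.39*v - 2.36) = -1.2558*v^5 - 7.4783*v^4 + 1.7768*v^3 + 5.9387*v^2 - 3.4323*v - 6.6316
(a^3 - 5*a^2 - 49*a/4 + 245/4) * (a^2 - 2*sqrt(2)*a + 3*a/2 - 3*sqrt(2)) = a^5 - 7*a^4/2 - 2*sqrt(2)*a^4 - 79*a^3/4 + 7*sqrt(2)*a^3 + 343*a^2/8 + 79*sqrt(2)*a^2/2 - 343*sqrt(2)*a/4 + 735*a/8 - 735*sqrt(2)/4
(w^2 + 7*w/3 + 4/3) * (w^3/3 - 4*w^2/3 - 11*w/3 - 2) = w^5/3 - 5*w^4/9 - 19*w^3/3 - 37*w^2/3 - 86*w/9 - 8/3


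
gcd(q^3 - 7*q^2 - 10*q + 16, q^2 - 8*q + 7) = q - 1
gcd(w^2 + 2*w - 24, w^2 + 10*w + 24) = w + 6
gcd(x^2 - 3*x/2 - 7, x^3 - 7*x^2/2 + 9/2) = 1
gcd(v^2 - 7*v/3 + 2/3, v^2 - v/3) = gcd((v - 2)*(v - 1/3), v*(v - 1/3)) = v - 1/3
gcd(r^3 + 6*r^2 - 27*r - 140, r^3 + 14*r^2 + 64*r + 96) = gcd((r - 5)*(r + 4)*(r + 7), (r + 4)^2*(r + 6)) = r + 4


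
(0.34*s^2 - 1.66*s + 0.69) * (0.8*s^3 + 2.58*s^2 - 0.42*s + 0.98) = 0.272*s^5 - 0.4508*s^4 - 3.8736*s^3 + 2.8106*s^2 - 1.9166*s + 0.6762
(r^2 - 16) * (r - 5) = r^3 - 5*r^2 - 16*r + 80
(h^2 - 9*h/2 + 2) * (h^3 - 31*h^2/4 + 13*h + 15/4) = h^5 - 49*h^4/4 + 399*h^3/8 - 281*h^2/4 + 73*h/8 + 15/2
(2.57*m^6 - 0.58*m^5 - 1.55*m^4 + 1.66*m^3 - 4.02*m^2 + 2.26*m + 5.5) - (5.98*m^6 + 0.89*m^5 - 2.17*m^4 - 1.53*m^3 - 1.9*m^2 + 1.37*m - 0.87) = -3.41*m^6 - 1.47*m^5 + 0.62*m^4 + 3.19*m^3 - 2.12*m^2 + 0.89*m + 6.37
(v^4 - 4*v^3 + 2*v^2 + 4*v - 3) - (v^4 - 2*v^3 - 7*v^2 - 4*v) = -2*v^3 + 9*v^2 + 8*v - 3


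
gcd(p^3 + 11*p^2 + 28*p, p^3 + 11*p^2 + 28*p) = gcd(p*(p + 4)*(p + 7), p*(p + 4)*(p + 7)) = p^3 + 11*p^2 + 28*p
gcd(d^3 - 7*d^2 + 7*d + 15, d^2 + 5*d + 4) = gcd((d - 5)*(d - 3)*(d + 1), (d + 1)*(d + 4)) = d + 1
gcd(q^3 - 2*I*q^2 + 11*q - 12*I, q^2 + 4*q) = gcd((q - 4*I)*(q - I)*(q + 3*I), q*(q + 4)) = 1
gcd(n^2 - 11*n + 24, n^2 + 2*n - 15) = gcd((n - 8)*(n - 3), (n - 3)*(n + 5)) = n - 3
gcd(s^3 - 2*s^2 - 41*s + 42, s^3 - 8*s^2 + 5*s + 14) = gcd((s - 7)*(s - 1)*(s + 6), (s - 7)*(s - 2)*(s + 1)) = s - 7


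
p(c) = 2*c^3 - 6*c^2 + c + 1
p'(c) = 6*c^2 - 12*c + 1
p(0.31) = 0.79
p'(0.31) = -2.14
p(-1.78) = -31.07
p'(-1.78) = 41.37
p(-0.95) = -7.08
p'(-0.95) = 17.82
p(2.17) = -4.65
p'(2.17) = 3.21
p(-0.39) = -0.42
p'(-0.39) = 6.59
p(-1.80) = -31.90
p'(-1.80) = 42.04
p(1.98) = -5.02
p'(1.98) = 0.76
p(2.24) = -4.39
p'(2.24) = 4.23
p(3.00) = 4.00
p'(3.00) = 19.00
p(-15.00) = -8114.00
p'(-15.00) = 1531.00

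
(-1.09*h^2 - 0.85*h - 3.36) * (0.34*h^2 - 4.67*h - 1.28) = -0.3706*h^4 + 4.8013*h^3 + 4.2223*h^2 + 16.7792*h + 4.3008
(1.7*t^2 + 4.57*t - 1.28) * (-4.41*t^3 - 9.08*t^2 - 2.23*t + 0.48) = -7.497*t^5 - 35.5897*t^4 - 39.6418*t^3 + 2.2473*t^2 + 5.048*t - 0.6144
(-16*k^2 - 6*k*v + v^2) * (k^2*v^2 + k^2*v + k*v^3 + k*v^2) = -16*k^4*v^2 - 16*k^4*v - 22*k^3*v^3 - 22*k^3*v^2 - 5*k^2*v^4 - 5*k^2*v^3 + k*v^5 + k*v^4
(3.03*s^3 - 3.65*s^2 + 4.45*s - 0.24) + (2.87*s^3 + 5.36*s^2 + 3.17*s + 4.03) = 5.9*s^3 + 1.71*s^2 + 7.62*s + 3.79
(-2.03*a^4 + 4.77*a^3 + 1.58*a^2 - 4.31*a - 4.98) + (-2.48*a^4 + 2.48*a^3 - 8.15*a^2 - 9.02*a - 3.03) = -4.51*a^4 + 7.25*a^3 - 6.57*a^2 - 13.33*a - 8.01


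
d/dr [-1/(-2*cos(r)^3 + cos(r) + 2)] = 2*(sin(r) + 3*sin(3*r))/(-cos(r) - cos(3*r) + 4)^2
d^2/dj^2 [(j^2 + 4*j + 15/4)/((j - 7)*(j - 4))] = 3*(20*j^3 - 97*j^2 - 613*j + 3153)/(2*(j^6 - 33*j^5 + 447*j^4 - 3179*j^3 + 12516*j^2 - 25872*j + 21952))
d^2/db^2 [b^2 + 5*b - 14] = 2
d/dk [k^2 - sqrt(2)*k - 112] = 2*k - sqrt(2)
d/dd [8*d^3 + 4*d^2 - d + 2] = 24*d^2 + 8*d - 1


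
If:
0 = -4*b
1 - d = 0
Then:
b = 0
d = 1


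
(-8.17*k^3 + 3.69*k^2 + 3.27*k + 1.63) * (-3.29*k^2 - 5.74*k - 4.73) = 26.8793*k^5 + 34.7557*k^4 + 6.7052*k^3 - 41.5862*k^2 - 24.8233*k - 7.7099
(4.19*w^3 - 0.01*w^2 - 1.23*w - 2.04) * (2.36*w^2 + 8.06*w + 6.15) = 9.8884*w^5 + 33.7478*w^4 + 22.7851*w^3 - 14.7897*w^2 - 24.0069*w - 12.546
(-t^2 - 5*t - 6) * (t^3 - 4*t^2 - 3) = -t^5 - t^4 + 14*t^3 + 27*t^2 + 15*t + 18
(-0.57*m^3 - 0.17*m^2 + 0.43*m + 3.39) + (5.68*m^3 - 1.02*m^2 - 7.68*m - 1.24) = 5.11*m^3 - 1.19*m^2 - 7.25*m + 2.15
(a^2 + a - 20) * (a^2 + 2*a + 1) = a^4 + 3*a^3 - 17*a^2 - 39*a - 20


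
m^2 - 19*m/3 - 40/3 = (m - 8)*(m + 5/3)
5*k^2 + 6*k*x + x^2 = (k + x)*(5*k + x)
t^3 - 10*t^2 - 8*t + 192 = (t - 8)*(t - 6)*(t + 4)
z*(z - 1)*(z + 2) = z^3 + z^2 - 2*z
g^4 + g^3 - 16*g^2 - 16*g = g*(g - 4)*(g + 1)*(g + 4)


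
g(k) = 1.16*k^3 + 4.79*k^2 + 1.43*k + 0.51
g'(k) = 3.48*k^2 + 9.58*k + 1.43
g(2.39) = 47.12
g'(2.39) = 44.20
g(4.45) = 203.95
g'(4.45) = 112.97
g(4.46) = 205.08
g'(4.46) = 113.38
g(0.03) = 0.56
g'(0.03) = 1.72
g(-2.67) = 8.76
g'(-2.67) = 0.66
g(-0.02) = 0.48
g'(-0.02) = 1.24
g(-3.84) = -0.03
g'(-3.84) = 15.96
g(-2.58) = 8.78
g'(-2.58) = -0.12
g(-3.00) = 8.01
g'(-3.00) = 4.01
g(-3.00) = 8.01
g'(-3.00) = 4.01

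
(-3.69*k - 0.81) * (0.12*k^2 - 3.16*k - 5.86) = -0.4428*k^3 + 11.5632*k^2 + 24.183*k + 4.7466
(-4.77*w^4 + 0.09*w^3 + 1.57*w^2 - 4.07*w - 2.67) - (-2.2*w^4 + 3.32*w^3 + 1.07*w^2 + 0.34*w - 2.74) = -2.57*w^4 - 3.23*w^3 + 0.5*w^2 - 4.41*w + 0.0700000000000003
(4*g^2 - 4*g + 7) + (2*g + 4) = 4*g^2 - 2*g + 11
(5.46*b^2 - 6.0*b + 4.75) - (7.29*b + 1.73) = 5.46*b^2 - 13.29*b + 3.02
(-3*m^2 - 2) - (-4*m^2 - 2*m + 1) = m^2 + 2*m - 3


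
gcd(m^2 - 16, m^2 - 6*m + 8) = m - 4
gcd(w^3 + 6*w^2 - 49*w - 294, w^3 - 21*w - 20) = 1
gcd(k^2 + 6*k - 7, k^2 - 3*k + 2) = k - 1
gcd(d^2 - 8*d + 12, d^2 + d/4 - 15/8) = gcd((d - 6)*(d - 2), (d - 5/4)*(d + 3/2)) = 1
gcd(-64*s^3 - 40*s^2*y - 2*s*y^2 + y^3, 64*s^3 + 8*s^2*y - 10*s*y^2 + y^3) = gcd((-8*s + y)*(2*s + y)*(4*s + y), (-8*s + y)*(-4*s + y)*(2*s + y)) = -16*s^2 - 6*s*y + y^2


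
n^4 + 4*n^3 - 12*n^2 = n^2*(n - 2)*(n + 6)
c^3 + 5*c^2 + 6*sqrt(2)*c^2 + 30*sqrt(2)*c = c*(c + 5)*(c + 6*sqrt(2))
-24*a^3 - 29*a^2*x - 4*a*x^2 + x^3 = (-8*a + x)*(a + x)*(3*a + x)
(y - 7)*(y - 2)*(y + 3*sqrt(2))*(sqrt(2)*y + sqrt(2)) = sqrt(2)*y^4 - 8*sqrt(2)*y^3 + 6*y^3 - 48*y^2 + 5*sqrt(2)*y^2 + 14*sqrt(2)*y + 30*y + 84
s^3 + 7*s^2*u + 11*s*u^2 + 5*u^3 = (s + u)^2*(s + 5*u)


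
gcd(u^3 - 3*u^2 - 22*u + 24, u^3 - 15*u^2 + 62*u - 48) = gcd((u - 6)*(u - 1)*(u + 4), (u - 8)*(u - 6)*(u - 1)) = u^2 - 7*u + 6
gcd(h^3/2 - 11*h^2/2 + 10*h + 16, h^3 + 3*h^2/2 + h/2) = h + 1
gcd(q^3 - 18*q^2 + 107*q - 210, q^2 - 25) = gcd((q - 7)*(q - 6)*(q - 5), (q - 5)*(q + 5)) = q - 5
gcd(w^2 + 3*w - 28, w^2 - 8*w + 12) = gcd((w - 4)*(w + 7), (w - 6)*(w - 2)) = 1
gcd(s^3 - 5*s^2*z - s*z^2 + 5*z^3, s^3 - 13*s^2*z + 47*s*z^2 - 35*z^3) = s^2 - 6*s*z + 5*z^2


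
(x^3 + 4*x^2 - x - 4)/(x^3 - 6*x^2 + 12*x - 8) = (x^3 + 4*x^2 - x - 4)/(x^3 - 6*x^2 + 12*x - 8)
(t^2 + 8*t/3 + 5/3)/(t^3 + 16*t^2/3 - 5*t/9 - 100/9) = 3*(t + 1)/(3*t^2 + 11*t - 20)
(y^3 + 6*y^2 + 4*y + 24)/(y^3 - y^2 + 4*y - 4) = (y + 6)/(y - 1)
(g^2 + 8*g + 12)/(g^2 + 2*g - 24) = (g + 2)/(g - 4)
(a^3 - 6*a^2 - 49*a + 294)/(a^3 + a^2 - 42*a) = (a - 7)/a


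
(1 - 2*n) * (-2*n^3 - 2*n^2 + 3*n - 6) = 4*n^4 + 2*n^3 - 8*n^2 + 15*n - 6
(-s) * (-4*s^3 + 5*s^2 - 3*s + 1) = 4*s^4 - 5*s^3 + 3*s^2 - s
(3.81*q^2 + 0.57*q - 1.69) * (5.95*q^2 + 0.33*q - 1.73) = 22.6695*q^4 + 4.6488*q^3 - 16.4587*q^2 - 1.5438*q + 2.9237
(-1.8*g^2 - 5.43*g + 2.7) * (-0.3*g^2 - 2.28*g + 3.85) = 0.54*g^4 + 5.733*g^3 + 4.6404*g^2 - 27.0615*g + 10.395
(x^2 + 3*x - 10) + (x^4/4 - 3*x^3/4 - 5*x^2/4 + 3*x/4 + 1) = x^4/4 - 3*x^3/4 - x^2/4 + 15*x/4 - 9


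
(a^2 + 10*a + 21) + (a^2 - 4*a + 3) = 2*a^2 + 6*a + 24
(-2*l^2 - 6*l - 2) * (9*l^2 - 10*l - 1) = -18*l^4 - 34*l^3 + 44*l^2 + 26*l + 2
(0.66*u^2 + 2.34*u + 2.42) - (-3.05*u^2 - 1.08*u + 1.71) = 3.71*u^2 + 3.42*u + 0.71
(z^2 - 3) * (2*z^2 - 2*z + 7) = 2*z^4 - 2*z^3 + z^2 + 6*z - 21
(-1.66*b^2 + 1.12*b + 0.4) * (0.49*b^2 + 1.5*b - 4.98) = -0.8134*b^4 - 1.9412*b^3 + 10.1428*b^2 - 4.9776*b - 1.992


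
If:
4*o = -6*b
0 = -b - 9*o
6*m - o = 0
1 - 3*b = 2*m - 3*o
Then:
No Solution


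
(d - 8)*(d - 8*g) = d^2 - 8*d*g - 8*d + 64*g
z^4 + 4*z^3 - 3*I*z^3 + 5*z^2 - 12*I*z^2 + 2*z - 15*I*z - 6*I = (z + 1)^2*(z + 2)*(z - 3*I)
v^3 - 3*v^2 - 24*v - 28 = (v - 7)*(v + 2)^2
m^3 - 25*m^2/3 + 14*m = m*(m - 6)*(m - 7/3)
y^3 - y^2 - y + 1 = (y - 1)^2*(y + 1)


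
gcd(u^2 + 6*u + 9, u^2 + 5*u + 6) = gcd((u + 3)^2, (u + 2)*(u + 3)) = u + 3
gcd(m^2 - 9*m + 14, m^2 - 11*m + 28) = m - 7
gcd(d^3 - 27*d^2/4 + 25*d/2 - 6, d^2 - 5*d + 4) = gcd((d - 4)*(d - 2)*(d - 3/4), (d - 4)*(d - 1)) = d - 4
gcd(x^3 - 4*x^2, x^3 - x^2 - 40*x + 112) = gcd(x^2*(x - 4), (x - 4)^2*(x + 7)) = x - 4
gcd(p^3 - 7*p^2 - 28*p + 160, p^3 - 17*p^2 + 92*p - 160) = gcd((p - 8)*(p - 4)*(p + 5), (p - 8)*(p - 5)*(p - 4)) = p^2 - 12*p + 32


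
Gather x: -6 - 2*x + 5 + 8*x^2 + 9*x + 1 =8*x^2 + 7*x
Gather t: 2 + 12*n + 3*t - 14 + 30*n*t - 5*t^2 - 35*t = 12*n - 5*t^2 + t*(30*n - 32) - 12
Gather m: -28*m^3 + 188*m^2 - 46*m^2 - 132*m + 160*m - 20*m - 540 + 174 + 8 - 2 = -28*m^3 + 142*m^2 + 8*m - 360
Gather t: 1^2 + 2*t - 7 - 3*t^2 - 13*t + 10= -3*t^2 - 11*t + 4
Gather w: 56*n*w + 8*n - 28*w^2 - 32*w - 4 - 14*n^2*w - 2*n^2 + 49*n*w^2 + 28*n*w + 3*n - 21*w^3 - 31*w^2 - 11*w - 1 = -2*n^2 + 11*n - 21*w^3 + w^2*(49*n - 59) + w*(-14*n^2 + 84*n - 43) - 5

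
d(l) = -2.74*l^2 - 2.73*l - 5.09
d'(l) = -5.48*l - 2.73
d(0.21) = -5.78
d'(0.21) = -3.88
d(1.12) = -11.58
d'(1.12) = -8.87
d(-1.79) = -8.98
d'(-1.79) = 7.08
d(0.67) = -8.15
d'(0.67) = -6.40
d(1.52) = -15.57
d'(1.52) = -11.06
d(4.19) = -64.63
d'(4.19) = -25.69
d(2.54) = -29.70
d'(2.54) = -16.65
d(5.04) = -88.45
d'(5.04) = -30.35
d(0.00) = -5.09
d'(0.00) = -2.73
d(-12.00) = -366.89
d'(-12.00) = 63.03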